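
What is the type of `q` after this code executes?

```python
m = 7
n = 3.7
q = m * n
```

int * float returns float (7 * 3.7 = 25.9)

float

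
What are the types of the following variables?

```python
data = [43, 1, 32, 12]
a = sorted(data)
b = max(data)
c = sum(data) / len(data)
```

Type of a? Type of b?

sorted() returns list; max of ints returns int

list, int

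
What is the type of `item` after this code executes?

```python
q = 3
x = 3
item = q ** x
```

int ** positive int returns int (3 ** 3 = 27)

int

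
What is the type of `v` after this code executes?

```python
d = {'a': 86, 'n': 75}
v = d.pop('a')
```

dict.pop() returns the value (int)

int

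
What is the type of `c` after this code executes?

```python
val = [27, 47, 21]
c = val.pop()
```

list.pop() returns the popped element (int here)

int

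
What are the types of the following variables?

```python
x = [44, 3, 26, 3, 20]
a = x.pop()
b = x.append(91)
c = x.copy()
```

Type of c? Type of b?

list.copy() returns list; list.append() returns None

list, NoneType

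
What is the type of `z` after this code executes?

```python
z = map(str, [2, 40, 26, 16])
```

map() returns a map iterator object

map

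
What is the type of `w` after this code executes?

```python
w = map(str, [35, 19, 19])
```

map() returns a map iterator object

map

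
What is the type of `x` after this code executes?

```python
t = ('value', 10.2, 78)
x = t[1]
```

Index 1 of tuple is 10.2 which is float

float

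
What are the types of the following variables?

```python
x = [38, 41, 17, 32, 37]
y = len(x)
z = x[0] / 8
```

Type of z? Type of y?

int / int returns float; len() returns int

float, int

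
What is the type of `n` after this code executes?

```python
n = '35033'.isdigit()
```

str.isdigit() returns bool

bool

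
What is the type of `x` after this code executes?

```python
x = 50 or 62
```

'or' returns the first truthy value (50, which is int)

int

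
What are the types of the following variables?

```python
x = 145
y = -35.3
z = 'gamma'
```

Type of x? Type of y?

x is int; y is float

int, float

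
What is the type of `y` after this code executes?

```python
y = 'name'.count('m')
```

str.count() returns int

int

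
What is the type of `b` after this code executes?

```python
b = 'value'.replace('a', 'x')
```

str.replace() returns str

str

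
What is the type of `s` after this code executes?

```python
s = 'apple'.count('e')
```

str.count() returns int

int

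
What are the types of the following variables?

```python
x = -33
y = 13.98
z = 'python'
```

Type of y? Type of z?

y is float; z is str

float, str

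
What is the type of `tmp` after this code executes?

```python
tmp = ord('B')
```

ord() returns int (Unicode code point)

int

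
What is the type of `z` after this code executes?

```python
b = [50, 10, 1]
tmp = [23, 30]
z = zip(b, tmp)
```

zip() returns a zip iterator object

zip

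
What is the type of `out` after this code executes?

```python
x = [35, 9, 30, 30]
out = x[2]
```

Indexing a list of ints returns int (x[2] = 30)

int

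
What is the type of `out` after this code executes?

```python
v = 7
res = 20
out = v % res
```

int % int returns int (7 % 20 = 7)

int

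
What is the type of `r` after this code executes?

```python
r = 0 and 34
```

'and' returns the first falsy value (0, which is int)

int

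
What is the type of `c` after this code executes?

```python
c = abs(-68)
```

abs() of int returns int

int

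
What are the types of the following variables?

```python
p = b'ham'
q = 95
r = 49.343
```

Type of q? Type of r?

q is int; r is float

int, float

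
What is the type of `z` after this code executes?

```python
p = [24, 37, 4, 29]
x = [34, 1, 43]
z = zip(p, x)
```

zip() returns a zip iterator object

zip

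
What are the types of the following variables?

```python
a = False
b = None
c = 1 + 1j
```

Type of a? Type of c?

a is bool; c is complex

bool, complex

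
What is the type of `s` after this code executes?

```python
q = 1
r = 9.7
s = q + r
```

int + float returns float (1 + 9.7 = 10.7)

float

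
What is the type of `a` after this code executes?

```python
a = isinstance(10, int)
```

isinstance() returns bool

bool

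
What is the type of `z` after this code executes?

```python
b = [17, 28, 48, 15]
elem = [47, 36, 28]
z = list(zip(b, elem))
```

list(zip(...)) returns a list of tuples

list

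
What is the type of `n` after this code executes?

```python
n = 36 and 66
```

'and' returns the last value when all truthy (66, which is int)

int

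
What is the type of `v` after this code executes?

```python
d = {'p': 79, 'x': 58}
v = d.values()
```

.values() returns a dict_values view object

dict_values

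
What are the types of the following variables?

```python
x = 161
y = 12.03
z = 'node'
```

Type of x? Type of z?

x is int; z is str

int, str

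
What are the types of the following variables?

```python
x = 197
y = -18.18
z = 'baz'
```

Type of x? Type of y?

x is int; y is float

int, float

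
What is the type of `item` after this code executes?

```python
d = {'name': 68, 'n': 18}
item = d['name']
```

Accessing dict[str, int] with key 'name' returns int value 68

int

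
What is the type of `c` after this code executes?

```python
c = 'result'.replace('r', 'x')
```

str.replace() returns str

str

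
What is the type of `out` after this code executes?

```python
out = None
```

None has type NoneType

NoneType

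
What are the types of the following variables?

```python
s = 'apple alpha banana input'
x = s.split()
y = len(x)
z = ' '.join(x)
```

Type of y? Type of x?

len() returns int; str.split() returns list

int, list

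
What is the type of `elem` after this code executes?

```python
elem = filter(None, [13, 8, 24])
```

filter() returns a filter iterator object

filter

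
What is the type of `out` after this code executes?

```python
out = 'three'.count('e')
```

str.count() returns int

int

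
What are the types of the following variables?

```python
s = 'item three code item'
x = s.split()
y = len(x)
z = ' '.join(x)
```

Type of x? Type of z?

str.split() returns list; str.join() returns str

list, str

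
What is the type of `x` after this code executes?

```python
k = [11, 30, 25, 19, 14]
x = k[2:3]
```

Slicing a list always returns a list

list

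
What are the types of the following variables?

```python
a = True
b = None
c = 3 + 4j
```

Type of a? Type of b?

a is bool; b is NoneType

bool, NoneType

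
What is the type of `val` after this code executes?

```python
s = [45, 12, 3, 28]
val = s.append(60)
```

list.append() returns None (mutates in place)

NoneType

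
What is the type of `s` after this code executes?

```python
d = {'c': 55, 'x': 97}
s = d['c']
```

Accessing dict[str, int] with key 'c' returns int value 55

int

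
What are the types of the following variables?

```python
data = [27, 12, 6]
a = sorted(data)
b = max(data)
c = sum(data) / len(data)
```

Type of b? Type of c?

max of ints returns int; int / int returns float

int, float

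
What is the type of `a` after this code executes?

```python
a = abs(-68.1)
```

abs() of float returns float

float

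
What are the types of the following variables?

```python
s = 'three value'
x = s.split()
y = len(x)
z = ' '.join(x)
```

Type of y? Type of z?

len() returns int; str.join() returns str

int, str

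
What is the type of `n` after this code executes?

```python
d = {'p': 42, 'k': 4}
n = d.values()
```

.values() returns a dict_values view object

dict_values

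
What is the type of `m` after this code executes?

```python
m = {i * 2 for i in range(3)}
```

A set comprehension {expr for x in iterable} produces a set

set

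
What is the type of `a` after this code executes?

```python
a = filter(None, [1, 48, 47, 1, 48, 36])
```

filter() returns a filter iterator object

filter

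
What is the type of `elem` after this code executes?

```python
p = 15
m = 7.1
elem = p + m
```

int + float returns float (15 + 7.1 = 22.1)

float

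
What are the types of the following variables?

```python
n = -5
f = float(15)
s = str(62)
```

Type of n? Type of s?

n is int; s is str

int, str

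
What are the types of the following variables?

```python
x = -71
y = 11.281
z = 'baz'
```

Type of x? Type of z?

x is int; z is str

int, str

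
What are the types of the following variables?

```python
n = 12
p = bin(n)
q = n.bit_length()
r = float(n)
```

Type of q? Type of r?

int.bit_length() returns int; float() returns float

int, float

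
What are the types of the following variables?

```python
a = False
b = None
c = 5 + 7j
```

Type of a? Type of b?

a is bool; b is NoneType

bool, NoneType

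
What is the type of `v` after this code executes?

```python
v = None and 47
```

'and' returns first falsy value (None)

NoneType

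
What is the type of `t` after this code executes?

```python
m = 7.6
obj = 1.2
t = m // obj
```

float // float returns float (floor division preserves float type)

float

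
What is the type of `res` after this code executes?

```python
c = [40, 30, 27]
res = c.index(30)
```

list.index() returns int

int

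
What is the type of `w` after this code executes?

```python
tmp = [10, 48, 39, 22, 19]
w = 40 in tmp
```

'in' operator returns bool

bool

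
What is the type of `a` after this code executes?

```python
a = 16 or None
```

'or' returns first truthy value (16, int)

int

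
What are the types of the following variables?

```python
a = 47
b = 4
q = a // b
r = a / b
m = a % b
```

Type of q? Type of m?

int // int returns int; int % int returns int

int, int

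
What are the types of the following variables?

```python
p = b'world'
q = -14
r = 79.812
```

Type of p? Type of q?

p is bytes; q is int

bytes, int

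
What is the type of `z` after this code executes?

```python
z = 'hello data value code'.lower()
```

str.lower() returns str

str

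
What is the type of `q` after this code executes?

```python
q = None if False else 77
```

Ternary: condition is False, else branch (77) taken → int

int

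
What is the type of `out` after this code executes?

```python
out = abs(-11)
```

abs() of int returns int

int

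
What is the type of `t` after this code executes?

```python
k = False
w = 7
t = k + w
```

bool + int returns int (False is 0, so 0 + 7 = 7)

int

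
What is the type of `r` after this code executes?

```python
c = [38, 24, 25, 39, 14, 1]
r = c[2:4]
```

Slicing a list always returns a list

list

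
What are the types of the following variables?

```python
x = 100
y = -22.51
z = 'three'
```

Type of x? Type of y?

x is int; y is float

int, float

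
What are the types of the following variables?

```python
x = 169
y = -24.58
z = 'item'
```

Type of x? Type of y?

x is int; y is float

int, float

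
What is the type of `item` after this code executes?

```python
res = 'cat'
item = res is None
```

'is' comparison returns bool

bool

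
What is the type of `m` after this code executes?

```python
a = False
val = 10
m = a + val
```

bool + int returns int (False is 0, so 0 + 10 = 10)

int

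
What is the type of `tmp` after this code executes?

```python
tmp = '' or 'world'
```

'or' returns first truthy value ('world', which is str)

str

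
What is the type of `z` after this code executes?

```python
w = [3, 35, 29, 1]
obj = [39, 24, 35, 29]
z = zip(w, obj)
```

zip() returns a zip iterator object

zip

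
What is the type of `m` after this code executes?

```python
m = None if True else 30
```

Ternary: condition is True, if branch (None) taken → NoneType

NoneType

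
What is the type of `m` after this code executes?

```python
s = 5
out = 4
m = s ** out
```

int ** positive int returns int (5 ** 4 = 625)

int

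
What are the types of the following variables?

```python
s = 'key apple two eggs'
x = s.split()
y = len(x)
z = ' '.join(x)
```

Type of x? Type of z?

str.split() returns list; str.join() returns str

list, str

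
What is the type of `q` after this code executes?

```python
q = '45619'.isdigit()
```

str.isdigit() returns bool

bool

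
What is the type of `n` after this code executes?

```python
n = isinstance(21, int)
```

isinstance() returns bool

bool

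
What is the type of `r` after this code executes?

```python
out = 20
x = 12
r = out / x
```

int / int always returns float in Python 3 (20 / 12 = 1.66667)

float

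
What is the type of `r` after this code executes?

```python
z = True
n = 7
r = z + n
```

bool + int returns int (True is 1, so 1 + 7 = 8)

int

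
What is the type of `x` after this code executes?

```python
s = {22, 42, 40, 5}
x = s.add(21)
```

set.add() returns None (mutates in place)

NoneType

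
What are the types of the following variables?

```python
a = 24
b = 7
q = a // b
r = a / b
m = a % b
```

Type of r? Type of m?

int / int returns float; int % int returns int

float, int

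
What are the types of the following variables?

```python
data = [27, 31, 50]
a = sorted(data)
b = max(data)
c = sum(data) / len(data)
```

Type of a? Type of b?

sorted() returns list; max of ints returns int

list, int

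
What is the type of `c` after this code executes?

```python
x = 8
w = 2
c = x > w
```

Comparison operators return bool

bool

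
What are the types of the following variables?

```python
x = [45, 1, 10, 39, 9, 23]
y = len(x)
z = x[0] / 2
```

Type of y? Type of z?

len() returns int; int / int returns float

int, float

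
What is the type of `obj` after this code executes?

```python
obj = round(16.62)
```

round() with no ndigits arg returns int

int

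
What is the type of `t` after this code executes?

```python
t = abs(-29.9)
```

abs() of float returns float

float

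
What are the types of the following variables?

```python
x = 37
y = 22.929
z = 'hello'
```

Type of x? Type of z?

x is int; z is str

int, str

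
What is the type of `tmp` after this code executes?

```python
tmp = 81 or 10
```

'or' returns the first truthy value (81, which is int)

int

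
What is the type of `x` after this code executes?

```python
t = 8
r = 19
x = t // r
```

int // int returns int (8 // 19 = 0)

int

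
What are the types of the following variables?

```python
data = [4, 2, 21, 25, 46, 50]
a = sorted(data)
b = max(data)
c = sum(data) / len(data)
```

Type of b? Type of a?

max of ints returns int; sorted() returns list

int, list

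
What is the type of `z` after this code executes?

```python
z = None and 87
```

'and' returns first falsy value (None)

NoneType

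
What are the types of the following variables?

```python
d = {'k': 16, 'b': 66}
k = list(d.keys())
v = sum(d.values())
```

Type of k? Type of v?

list(...) returns list; sum of int values returns int

list, int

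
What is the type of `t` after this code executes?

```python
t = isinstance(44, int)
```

isinstance() returns bool

bool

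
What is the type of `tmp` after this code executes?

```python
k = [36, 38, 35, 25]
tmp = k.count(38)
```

list.count() returns int

int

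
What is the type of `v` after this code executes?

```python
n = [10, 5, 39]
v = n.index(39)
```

list.index() returns int

int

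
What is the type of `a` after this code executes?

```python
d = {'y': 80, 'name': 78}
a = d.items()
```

dict.items() returns a dict_items view

dict_items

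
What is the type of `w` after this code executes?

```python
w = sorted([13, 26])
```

sorted() always returns list

list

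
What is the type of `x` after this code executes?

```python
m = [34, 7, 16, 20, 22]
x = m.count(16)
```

list.count() returns int

int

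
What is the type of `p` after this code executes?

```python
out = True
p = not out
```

'not' always returns bool

bool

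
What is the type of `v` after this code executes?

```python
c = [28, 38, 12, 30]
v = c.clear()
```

list.clear() returns None

NoneType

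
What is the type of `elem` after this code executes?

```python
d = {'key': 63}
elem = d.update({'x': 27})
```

dict.update() returns None

NoneType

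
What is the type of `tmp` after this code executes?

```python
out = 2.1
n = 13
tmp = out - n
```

float - int returns float (2.1 - 13 = -10.9)

float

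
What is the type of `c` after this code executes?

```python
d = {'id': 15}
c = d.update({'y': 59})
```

dict.update() returns None

NoneType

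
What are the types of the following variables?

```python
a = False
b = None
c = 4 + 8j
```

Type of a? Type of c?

a is bool; c is complex

bool, complex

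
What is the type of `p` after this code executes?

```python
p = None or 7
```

'or' with None returns the other value (7, int)

int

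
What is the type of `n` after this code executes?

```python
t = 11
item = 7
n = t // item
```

int // int returns int (11 // 7 = 1)

int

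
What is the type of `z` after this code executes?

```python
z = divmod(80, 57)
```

divmod() returns a tuple (quotient, remainder)

tuple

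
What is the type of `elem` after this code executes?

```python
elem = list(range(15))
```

list(range(...)) returns list

list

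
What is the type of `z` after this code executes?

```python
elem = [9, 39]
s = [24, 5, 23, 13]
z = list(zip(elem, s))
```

list(zip(...)) returns a list of tuples

list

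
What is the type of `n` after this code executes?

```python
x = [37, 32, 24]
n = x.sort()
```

list.sort() returns None (sorts in place)

NoneType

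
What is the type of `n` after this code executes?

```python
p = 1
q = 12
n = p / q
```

int / int always returns float in Python 3 (1 / 12 = 0.0833333)

float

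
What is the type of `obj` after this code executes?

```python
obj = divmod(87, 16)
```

divmod() returns a tuple (quotient, remainder)

tuple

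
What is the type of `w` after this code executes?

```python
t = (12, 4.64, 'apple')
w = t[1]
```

Index 1 of tuple is 4.64 which is float

float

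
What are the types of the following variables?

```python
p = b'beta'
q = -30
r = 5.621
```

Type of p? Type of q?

p is bytes; q is int

bytes, int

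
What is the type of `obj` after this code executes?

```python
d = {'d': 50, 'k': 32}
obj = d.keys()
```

.keys() returns a dict_keys view object

dict_keys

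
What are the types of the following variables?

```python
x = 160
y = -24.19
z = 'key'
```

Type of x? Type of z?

x is int; z is str

int, str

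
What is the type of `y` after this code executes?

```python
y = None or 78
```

'or' with None returns the other value (78, int)

int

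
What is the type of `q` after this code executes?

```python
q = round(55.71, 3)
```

round() with ndigits arg returns float

float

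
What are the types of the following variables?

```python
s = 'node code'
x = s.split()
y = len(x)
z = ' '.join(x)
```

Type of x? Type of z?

str.split() returns list; str.join() returns str

list, str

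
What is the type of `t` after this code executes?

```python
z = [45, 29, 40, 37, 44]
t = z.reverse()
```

list.reverse() returns None

NoneType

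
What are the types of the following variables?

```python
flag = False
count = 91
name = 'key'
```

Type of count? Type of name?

count is int; name is str

int, str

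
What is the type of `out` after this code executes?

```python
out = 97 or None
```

'or' returns first truthy value (97, int)

int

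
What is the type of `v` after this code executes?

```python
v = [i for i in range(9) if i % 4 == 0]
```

A list comprehension [...] produces a list

list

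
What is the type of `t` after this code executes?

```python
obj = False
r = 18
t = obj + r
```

bool + int returns int (False is 0, so 0 + 18 = 18)

int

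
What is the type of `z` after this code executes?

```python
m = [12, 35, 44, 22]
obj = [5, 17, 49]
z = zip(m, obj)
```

zip() returns a zip iterator object

zip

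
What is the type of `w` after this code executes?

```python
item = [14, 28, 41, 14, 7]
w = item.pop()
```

list.pop() returns the popped element (int here)

int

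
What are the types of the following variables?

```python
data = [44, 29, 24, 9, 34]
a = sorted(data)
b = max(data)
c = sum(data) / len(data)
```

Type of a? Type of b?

sorted() returns list; max of ints returns int

list, int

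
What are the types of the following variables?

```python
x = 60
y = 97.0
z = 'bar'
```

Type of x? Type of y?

x is int; y is float

int, float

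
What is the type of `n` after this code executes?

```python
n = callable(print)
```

callable() returns bool

bool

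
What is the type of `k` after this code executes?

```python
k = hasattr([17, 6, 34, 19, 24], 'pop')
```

hasattr() returns bool

bool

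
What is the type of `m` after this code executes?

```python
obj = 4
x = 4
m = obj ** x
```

int ** positive int returns int (4 ** 4 = 256)

int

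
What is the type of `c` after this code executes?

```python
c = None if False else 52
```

Ternary: condition is False, else branch (52) taken → int

int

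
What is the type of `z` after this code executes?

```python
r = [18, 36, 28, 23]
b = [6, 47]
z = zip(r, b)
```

zip() returns a zip iterator object

zip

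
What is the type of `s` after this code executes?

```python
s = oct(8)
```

oct() returns str representation

str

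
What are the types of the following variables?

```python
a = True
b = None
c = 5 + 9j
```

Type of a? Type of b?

a is bool; b is NoneType

bool, NoneType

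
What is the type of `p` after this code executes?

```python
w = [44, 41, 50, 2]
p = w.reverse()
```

list.reverse() returns None

NoneType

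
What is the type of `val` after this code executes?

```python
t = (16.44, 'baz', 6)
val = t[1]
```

Index 1 of tuple is 'baz' which is str

str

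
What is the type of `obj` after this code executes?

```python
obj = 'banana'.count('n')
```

str.count() returns int

int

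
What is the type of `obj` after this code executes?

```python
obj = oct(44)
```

oct() returns str representation

str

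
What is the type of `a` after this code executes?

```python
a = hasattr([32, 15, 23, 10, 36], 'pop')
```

hasattr() returns bool

bool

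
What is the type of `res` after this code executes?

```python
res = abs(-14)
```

abs() of int returns int

int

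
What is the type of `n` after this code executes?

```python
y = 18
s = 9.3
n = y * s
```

int * float returns float (18 * 9.3 = 167.4)

float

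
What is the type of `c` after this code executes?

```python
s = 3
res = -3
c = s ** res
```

int ** negative int returns float

float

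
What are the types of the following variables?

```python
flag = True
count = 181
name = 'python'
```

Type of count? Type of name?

count is int; name is str

int, str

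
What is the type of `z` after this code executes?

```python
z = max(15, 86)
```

max() of ints returns int

int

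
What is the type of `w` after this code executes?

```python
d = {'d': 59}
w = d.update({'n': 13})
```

dict.update() returns None

NoneType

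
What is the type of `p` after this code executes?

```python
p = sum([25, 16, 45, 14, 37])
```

sum() of ints returns int

int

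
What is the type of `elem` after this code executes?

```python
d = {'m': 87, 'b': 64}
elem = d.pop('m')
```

dict.pop() returns the value (int)

int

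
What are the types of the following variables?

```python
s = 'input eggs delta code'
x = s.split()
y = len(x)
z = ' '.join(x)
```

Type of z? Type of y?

str.join() returns str; len() returns int

str, int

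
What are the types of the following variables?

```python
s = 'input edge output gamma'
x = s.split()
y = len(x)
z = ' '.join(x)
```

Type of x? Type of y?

str.split() returns list; len() returns int

list, int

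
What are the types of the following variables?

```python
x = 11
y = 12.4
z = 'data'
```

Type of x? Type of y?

x is int; y is float

int, float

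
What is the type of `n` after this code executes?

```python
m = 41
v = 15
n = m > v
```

Comparison operators return bool

bool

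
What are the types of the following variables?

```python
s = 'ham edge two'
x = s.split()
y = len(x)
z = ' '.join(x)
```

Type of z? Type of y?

str.join() returns str; len() returns int

str, int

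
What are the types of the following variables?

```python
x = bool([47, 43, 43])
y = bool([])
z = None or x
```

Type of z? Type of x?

None or <bool> returns the bool; bool() returns bool

bool, bool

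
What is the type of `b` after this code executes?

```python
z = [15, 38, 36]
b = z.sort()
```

list.sort() returns None (sorts in place)

NoneType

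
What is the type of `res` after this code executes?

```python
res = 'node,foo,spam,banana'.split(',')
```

str.split() returns list

list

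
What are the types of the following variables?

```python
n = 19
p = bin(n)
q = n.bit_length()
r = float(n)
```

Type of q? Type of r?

int.bit_length() returns int; float() returns float

int, float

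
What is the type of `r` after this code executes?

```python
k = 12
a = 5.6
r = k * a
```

int * float returns float (12 * 5.6 = 67.2)

float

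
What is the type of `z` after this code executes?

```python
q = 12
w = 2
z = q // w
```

int // int returns int (12 // 2 = 6)

int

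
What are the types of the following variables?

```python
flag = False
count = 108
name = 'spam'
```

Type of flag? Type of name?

flag is bool; name is str

bool, str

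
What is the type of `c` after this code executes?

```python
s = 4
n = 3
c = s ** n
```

int ** positive int returns int (4 ** 3 = 64)

int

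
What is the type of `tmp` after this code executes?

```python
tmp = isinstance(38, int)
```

isinstance() returns bool

bool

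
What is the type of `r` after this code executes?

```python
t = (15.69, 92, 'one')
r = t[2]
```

Index 2 of tuple is 'one' which is str

str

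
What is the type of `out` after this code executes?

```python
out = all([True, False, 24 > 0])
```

all() returns bool

bool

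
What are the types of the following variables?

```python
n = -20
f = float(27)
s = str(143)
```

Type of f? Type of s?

f is float; s is str

float, str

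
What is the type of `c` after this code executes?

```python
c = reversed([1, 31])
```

reversed() on a list returns a list_reverseiterator

list_reverseiterator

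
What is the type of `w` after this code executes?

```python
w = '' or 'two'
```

'or' returns first truthy value ('two', which is str)

str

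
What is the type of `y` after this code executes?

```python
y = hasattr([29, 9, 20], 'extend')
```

hasattr() returns bool

bool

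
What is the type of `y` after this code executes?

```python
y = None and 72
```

'and' returns first falsy value (None)

NoneType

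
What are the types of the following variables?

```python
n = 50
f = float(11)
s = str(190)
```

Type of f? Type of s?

f is float; s is str

float, str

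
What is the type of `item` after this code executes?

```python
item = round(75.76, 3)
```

round() with ndigits arg returns float

float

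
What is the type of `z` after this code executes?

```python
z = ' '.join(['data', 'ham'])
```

str.join() returns str

str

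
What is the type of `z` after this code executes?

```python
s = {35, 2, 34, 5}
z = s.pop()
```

Popping from a set of ints returns int

int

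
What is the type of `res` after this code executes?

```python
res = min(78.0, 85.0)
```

min() of floats returns float

float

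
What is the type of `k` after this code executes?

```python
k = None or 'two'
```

'or' with None returns the other value ('two', str)

str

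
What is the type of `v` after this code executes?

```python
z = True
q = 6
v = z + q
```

bool + int returns int (True is 1, so 1 + 6 = 7)

int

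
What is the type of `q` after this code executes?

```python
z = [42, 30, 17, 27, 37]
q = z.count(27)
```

list.count() returns int

int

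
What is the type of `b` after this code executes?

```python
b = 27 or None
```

'or' returns first truthy value (27, int)

int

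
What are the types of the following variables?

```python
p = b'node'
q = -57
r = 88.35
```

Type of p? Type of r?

p is bytes; r is float

bytes, float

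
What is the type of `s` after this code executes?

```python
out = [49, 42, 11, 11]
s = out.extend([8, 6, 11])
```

list.extend() returns None

NoneType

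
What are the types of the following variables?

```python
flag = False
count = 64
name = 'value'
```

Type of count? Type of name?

count is int; name is str

int, str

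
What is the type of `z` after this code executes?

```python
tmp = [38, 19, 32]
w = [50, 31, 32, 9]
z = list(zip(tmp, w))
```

list(zip(...)) returns a list of tuples

list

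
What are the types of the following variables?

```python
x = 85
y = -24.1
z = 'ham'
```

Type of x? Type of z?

x is int; z is str

int, str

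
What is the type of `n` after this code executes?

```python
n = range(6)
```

range() returns a range object

range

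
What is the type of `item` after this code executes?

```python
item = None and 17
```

'and' returns first falsy value (None)

NoneType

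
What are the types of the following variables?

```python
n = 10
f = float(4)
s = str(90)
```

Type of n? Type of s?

n is int; s is str

int, str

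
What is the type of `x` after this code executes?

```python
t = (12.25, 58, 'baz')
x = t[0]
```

Index 0 of tuple is 12.25 which is float

float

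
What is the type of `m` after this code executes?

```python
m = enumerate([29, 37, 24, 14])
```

enumerate() returns an enumerate iterator object

enumerate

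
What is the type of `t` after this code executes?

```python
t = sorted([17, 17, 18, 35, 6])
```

sorted() always returns list

list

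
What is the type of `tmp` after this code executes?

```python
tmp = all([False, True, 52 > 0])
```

all() returns bool

bool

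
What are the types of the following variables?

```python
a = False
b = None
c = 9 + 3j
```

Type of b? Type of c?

b is NoneType; c is complex

NoneType, complex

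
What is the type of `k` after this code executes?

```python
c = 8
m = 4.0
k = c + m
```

int + float returns float (8 + 4.0 = 12.0)

float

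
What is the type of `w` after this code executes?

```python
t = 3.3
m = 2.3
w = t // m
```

float // float returns float (floor division preserves float type)

float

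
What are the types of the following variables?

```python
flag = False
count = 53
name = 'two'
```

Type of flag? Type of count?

flag is bool; count is int

bool, int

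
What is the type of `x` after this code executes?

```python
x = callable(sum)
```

callable() returns bool

bool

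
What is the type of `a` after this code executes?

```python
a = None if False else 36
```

Ternary: condition is False, else branch (36) taken → int

int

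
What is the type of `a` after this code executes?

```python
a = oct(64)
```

oct() returns str representation

str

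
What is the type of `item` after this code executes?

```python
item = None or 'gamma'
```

'or' with None returns the other value ('gamma', str)

str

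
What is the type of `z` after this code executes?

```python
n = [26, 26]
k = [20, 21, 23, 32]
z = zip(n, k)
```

zip() returns a zip iterator object

zip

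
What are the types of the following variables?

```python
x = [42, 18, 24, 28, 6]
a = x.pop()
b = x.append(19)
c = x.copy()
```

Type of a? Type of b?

list.pop() returns the element (int); list.append() returns None

int, NoneType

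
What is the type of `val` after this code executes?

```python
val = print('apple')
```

print() returns None

NoneType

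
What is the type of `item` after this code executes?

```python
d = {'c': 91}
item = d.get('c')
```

dict.get() returns the value (int) when key is found

int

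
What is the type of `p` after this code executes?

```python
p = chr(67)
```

chr() returns str (single character)

str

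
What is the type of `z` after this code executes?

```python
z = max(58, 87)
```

max() of ints returns int

int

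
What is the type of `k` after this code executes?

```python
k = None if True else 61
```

Ternary: condition is True, if branch (None) taken → NoneType

NoneType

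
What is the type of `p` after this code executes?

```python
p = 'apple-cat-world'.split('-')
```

str.split() returns list

list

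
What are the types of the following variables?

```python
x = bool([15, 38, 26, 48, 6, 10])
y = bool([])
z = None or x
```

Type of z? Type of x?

None or <bool> returns the bool; bool() returns bool

bool, bool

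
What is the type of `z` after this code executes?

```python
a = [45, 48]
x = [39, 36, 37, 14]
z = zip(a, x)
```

zip() returns a zip iterator object

zip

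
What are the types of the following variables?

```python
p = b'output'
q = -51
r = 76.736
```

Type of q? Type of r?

q is int; r is float

int, float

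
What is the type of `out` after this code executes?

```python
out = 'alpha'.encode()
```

str.encode() returns bytes

bytes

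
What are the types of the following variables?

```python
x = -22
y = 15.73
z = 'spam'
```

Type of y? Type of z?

y is float; z is str

float, str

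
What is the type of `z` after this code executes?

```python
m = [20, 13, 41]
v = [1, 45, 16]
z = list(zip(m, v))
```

list(zip(...)) returns a list of tuples

list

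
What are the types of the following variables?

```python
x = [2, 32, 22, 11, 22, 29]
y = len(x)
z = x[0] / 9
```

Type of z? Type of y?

int / int returns float; len() returns int

float, int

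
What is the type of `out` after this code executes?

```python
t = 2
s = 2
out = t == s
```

Equality comparison returns bool

bool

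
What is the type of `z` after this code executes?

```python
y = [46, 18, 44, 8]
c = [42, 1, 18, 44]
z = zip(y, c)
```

zip() returns a zip iterator object

zip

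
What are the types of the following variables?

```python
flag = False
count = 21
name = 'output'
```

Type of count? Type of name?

count is int; name is str

int, str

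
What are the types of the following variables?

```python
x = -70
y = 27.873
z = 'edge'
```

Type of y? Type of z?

y is float; z is str

float, str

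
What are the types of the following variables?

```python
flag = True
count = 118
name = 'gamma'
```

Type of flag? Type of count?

flag is bool; count is int

bool, int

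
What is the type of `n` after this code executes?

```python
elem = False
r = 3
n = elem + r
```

bool + int returns int (False is 0, so 0 + 3 = 3)

int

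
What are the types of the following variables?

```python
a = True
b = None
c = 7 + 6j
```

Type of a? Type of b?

a is bool; b is NoneType

bool, NoneType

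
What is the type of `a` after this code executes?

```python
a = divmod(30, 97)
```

divmod() returns a tuple (quotient, remainder)

tuple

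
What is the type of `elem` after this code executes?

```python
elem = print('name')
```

print() returns None

NoneType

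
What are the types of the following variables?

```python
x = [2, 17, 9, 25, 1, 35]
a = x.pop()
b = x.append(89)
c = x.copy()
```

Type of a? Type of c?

list.pop() returns the element (int); list.copy() returns list

int, list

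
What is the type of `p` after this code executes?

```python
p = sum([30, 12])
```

sum() of ints returns int

int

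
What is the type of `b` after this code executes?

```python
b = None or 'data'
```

'or' with None returns the other value ('data', str)

str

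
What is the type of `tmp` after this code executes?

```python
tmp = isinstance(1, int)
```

isinstance() returns bool

bool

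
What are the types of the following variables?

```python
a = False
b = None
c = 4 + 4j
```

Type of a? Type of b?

a is bool; b is NoneType

bool, NoneType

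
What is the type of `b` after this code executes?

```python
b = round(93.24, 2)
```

round() with ndigits arg returns float

float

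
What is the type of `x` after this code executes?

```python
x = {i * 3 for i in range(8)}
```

A set comprehension {expr for x in iterable} produces a set

set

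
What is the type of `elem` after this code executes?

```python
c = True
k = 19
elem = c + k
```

bool + int returns int (True is 1, so 1 + 19 = 20)

int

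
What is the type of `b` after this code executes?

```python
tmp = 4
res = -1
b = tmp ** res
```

int ** negative int returns float

float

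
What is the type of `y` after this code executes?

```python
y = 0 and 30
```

'and' returns the first falsy value (0, which is int)

int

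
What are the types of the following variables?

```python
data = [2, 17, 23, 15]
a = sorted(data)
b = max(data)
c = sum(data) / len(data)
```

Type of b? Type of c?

max of ints returns int; int / int returns float

int, float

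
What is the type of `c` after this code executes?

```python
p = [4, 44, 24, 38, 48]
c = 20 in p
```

'in' operator returns bool

bool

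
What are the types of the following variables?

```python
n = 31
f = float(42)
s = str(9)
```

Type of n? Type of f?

n is int; f is float

int, float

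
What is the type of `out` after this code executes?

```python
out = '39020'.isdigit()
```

str.isdigit() returns bool

bool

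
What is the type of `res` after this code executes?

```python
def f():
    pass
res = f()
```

A function with no return statement returns None

NoneType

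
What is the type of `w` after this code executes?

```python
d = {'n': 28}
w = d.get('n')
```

dict.get() returns the value (int) when key is found

int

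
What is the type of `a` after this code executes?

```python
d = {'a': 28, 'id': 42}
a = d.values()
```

.values() returns a dict_values view object

dict_values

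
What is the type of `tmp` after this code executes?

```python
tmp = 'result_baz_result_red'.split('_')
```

str.split() returns list

list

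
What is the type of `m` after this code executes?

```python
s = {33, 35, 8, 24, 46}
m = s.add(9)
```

set.add() returns None (mutates in place)

NoneType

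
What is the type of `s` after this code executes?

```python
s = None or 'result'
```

'or' with None returns the other value ('result', str)

str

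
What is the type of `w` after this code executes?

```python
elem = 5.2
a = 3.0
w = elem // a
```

float // float returns float (floor division preserves float type)

float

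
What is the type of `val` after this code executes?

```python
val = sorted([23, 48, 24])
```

sorted() always returns list

list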